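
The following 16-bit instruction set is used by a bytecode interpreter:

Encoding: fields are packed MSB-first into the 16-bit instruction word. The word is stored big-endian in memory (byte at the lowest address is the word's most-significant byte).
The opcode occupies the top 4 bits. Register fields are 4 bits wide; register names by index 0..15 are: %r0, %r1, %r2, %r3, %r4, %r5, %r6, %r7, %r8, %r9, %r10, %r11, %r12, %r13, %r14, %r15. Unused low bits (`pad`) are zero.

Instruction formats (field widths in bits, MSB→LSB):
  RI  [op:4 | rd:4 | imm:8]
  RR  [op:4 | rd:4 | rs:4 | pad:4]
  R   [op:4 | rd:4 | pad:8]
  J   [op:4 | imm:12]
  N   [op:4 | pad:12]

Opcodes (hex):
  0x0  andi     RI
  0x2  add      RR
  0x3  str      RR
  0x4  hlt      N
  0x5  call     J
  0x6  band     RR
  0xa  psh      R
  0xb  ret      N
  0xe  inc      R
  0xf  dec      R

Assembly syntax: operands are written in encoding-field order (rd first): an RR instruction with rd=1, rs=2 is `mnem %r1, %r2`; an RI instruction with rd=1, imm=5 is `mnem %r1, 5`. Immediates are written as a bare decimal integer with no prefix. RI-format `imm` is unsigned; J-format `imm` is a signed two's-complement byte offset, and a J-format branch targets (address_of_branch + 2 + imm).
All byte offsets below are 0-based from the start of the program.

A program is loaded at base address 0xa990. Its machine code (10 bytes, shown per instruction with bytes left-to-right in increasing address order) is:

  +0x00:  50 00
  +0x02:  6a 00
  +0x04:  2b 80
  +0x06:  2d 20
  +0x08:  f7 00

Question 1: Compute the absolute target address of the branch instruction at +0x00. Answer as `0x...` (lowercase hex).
off 0x00: read 50 00 as big → 0x5000
  opcode bits[15:12]=0x5: call/J
  imm@[11:0]=0x0 ⇒ 0
  target = base 0xa990 + off 0x00 + 2 + imm 0 = 0xa992

0xa992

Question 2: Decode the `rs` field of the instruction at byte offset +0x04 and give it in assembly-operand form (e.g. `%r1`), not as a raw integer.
[04] 2b 80 → 0x2b80
  opcode bits[15:12]=0x2: add/RR
  rd@[11:8]=0xb ⇒ %r11
  rs@[7:4]=0x8 ⇒ %r8

%r8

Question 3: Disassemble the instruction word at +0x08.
dec %r7

@+08  big-endian(f7 00) = 0xf700
  op=0xf700>>12=0xf ⇒ dec (R)
  rd: (w>>8)&0xf=0x7 → %r7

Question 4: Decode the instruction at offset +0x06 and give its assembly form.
+0x06: 2d 20 ⇒ word 0x2d20 (big)
  top 4b → 0x2 → add [RR]
  rd: (w>>8)&0xf=0xd → %r13
  rs: (w>>4)&0xf=0x2 → %r2

add %r13, %r2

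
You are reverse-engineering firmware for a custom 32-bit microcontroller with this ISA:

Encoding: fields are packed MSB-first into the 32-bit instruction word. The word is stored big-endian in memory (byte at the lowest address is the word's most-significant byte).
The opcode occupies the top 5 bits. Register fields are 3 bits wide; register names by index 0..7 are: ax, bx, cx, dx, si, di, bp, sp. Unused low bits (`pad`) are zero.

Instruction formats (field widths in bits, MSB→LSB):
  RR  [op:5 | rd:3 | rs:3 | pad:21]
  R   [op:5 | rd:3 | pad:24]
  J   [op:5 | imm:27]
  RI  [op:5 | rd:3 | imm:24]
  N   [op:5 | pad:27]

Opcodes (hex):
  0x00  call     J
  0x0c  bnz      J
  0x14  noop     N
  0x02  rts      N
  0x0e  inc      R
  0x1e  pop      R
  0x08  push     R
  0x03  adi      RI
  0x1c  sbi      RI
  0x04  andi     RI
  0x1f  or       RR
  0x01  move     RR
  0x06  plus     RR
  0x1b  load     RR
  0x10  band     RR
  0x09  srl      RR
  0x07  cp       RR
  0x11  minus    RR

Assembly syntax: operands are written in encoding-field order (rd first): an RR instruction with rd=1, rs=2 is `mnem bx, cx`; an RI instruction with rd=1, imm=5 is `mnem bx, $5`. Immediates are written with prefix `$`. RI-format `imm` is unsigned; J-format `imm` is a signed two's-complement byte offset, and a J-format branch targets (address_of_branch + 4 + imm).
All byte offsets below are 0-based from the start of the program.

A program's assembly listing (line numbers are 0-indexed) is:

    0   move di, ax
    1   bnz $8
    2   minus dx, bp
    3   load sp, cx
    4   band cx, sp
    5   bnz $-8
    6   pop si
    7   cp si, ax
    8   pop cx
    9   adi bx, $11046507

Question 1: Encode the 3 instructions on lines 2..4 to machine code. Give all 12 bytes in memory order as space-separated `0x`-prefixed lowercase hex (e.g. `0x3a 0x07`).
0x8b 0xc0 0x00 0x00 0xdf 0x40 0x00 0x00 0x82 0xe0 0x00 0x00

line 2 (minus): pack op=0x11:5|rd=3:3|rs=6:3|pad=0:21 = 0x8bc00000; big→ 8b c0 00 00
line 3 (load): pack op=0x1b:5|rd=7:3|rs=2:3|pad=0:21 = 0xdf400000; big→ df 40 00 00
line 4 (band): pack op=0x10:5|rd=2:3|rs=7:3|pad=0:21 = 0x82e00000; big→ 82 e0 00 00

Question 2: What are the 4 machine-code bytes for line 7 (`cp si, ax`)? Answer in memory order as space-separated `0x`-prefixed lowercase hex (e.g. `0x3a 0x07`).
L7: cp op=0x7:5|rd=4:3|rs=0:3|pad=0:21 ⇒ 0x3c000000 ⇒ big 3c 00 00 00

0x3c 0x00 0x00 0x00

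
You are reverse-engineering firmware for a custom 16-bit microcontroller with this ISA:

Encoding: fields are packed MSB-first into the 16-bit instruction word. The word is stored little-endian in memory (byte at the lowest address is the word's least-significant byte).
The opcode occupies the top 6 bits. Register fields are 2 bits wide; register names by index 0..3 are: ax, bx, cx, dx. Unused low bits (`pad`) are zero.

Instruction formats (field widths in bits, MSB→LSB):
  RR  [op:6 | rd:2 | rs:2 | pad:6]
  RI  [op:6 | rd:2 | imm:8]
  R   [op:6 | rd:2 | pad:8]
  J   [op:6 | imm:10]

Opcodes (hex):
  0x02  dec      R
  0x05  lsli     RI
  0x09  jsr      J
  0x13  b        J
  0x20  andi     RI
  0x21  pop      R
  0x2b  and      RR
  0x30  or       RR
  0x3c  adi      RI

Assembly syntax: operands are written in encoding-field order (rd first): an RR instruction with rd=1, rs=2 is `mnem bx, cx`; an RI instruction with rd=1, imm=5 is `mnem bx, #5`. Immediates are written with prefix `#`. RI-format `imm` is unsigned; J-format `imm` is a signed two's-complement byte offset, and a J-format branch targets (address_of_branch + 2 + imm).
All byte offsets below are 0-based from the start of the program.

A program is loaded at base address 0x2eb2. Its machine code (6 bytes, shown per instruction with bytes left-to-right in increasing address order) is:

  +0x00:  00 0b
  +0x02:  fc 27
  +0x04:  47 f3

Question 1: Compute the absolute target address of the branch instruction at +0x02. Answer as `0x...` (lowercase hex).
[02] fc 27 → 0x27fc
  opcode bits[15:10]=0x9: jsr/J
  imm@[9:0]=0x3fc (s10→-4) ⇒ #-4
  target = base 0x2eb2 + off 0x02 + 2 + imm -4 = 0x2eb2

0x2eb2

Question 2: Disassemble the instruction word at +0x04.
adi dx, #71

+0x04: 47 f3 ⇒ word 0xf347 (little)
  op=0xf347>>10=0x3c ⇒ adi (RI)
  [9:8] rd=3 = dx
  [7:0] imm=71 = #71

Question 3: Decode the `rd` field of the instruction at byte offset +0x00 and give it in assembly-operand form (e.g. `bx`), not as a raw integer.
@+00  little-endian(00 0b) = 0x0b00
  op=0x0b00>>10=0x2 ⇒ dec (R)
  [9:8] rd=3 = dx

dx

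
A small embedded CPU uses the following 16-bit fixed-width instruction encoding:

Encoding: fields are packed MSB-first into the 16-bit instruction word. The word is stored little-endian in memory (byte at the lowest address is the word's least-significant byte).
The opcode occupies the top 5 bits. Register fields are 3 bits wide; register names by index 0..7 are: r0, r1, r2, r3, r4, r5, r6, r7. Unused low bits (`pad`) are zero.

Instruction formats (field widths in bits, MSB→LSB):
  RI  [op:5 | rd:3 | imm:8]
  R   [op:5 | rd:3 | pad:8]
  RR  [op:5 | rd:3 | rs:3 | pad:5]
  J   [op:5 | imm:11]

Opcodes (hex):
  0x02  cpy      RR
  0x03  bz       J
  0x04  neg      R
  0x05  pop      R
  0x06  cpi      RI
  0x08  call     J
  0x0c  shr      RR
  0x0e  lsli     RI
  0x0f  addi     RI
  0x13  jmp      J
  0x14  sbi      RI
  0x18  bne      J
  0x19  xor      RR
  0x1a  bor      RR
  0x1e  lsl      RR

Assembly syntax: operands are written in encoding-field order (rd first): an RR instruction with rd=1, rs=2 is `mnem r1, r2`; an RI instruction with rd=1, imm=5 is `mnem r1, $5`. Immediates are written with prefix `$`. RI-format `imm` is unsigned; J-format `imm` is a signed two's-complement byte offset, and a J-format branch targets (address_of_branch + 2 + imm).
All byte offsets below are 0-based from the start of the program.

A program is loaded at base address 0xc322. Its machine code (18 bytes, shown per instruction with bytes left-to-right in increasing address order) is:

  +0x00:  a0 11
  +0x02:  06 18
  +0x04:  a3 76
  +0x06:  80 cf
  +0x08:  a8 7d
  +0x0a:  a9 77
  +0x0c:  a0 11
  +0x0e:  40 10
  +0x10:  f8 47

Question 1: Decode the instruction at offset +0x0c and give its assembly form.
cpy r1, r5

off 0x0c: read a0 11 as little → 0x11a0
  top 5b → 0x2 → cpy [RR]
  rd: (w>>8)&0x7=0x1 → r1
  rs: (w>>5)&0x7=0x5 → r5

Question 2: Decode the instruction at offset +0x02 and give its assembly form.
off 0x02: read 06 18 as little → 0x1806
  opcode bits[15:11]=0x3: bz/J
  [10:0] imm=6 = $6

bz $6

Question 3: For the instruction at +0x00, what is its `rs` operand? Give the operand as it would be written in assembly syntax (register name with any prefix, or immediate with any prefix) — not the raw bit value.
r5

+0x00: a0 11 ⇒ word 0x11a0 (little)
  top 5b → 0x2 → cpy [RR]
  [10:8] rd=1 = r1
  [7:5] rs=5 = r5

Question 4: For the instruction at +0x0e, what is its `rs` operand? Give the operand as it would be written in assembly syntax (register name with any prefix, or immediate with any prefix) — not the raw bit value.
r2

+0x0e: 40 10 ⇒ word 0x1040 (little)
  opcode bits[15:11]=0x2: cpy/RR
  rd: (w>>8)&0x7=0x0 → r0
  rs: (w>>5)&0x7=0x2 → r2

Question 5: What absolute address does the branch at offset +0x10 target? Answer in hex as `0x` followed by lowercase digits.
[10] f8 47 → 0x47f8
  op=0x47f8>>11=0x8 ⇒ call (J)
  imm: (w>>0)&0x7ff=0x7f8 (s11→-8) → $-8
  target = base 0xc322 + off 0x10 + 2 + imm -8 = 0xc32c

0xc32c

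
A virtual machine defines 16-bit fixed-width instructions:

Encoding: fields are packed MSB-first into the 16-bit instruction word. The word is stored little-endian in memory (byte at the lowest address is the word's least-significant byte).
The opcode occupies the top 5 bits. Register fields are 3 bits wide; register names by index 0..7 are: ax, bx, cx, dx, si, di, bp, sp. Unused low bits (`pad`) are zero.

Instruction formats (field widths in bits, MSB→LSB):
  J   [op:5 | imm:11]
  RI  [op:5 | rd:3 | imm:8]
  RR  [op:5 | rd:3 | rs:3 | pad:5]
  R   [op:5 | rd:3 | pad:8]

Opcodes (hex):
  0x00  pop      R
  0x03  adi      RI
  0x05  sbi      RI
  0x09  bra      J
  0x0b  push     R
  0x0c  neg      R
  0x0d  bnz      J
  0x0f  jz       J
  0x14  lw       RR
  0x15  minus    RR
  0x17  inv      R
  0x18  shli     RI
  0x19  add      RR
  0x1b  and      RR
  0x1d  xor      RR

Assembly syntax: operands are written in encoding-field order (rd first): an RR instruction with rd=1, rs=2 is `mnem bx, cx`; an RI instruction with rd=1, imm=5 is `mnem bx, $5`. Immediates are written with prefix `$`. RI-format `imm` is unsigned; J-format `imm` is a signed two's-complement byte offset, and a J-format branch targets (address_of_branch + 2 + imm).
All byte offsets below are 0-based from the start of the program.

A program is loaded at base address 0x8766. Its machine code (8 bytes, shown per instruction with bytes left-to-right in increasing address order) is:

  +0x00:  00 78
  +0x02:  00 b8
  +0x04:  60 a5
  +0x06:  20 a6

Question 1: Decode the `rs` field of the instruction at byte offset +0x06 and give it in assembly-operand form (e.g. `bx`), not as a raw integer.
bx

[06] 20 a6 → 0xa620
  opcode bits[15:11]=0x14: lw/RR
  [10:8] rd=6 = bp
  [7:5] rs=1 = bx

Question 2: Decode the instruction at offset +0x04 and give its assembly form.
+0x04: 60 a5 ⇒ word 0xa560 (little)
  op=0xa560>>11=0x14 ⇒ lw (RR)
  rd: (w>>8)&0x7=0x5 → di
  rs: (w>>5)&0x7=0x3 → dx

lw di, dx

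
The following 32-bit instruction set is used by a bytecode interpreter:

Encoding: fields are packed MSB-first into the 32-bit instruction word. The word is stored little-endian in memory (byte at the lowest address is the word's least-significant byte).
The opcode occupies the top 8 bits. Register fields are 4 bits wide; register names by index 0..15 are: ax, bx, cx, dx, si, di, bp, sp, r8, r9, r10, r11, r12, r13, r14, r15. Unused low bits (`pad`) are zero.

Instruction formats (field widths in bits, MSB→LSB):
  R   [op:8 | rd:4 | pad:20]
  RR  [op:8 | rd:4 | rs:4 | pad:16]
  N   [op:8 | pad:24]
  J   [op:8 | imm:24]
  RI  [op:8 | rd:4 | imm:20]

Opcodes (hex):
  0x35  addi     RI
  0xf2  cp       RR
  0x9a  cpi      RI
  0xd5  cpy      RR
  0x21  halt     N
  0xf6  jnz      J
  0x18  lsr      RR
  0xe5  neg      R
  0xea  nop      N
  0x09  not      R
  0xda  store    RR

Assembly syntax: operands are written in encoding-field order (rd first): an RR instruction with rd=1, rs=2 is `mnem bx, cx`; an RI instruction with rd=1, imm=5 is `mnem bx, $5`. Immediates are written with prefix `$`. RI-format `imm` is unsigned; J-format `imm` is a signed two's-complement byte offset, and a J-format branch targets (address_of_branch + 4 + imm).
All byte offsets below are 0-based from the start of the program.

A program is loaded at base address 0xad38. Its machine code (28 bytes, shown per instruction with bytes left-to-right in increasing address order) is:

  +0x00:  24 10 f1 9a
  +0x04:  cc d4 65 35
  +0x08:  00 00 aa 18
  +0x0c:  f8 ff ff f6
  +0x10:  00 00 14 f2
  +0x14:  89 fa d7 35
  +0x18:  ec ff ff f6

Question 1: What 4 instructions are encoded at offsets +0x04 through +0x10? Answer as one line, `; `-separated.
addi bp, $382156; lsr r10, r10; jnz $-8; cp bx, si

+0x04: cc d4 65 35 ⇒ word 0x3565d4cc (little)
  opcode bits[31:24]=0x35: addi/RI
  rd: (w>>20)&0xf=0x6 → bp
  imm: (w>>0)&0xfffff=0x5d4cc → $382156
+0x08: 00 00 aa 18 ⇒ word 0x18aa0000 (little)
  opcode bits[31:24]=0x18: lsr/RR
  rd: (w>>20)&0xf=0xa → r10
  rs: (w>>16)&0xf=0xa → r10
+0x0c: f8 ff ff f6 ⇒ word 0xf6fffff8 (little)
  opcode bits[31:24]=0xf6: jnz/J
  imm: (w>>0)&0xffffff=0xfffff8 (s24→-8) → $-8
+0x10: 00 00 14 f2 ⇒ word 0xf2140000 (little)
  opcode bits[31:24]=0xf2: cp/RR
  rd: (w>>20)&0xf=0x1 → bx
  rs: (w>>16)&0xf=0x4 → si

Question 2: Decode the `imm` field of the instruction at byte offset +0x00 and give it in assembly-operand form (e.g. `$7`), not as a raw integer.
@+00  little-endian(24 10 f1 9a) = 0x9af11024
  op=0x9af11024>>24=0x9a ⇒ cpi (RI)
  [23:20] rd=15 = r15
  [19:0] imm=69668 = $69668

$69668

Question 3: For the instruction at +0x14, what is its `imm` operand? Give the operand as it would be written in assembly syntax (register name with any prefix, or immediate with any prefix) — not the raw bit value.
$522889

[14] 89 fa d7 35 → 0x35d7fa89
  top 8b → 0x35 → addi [RI]
  rd: (w>>20)&0xf=0xd → r13
  imm: (w>>0)&0xfffff=0x7fa89 → $522889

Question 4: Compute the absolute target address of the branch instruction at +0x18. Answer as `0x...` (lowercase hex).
@+18  little-endian(ec ff ff f6) = 0xf6ffffec
  op=0xf6ffffec>>24=0xf6 ⇒ jnz (J)
  imm: (w>>0)&0xffffff=0xffffec (s24→-20) → $-20
  target = base 0xad38 + off 0x18 + 4 + imm -20 = 0xad40

0xad40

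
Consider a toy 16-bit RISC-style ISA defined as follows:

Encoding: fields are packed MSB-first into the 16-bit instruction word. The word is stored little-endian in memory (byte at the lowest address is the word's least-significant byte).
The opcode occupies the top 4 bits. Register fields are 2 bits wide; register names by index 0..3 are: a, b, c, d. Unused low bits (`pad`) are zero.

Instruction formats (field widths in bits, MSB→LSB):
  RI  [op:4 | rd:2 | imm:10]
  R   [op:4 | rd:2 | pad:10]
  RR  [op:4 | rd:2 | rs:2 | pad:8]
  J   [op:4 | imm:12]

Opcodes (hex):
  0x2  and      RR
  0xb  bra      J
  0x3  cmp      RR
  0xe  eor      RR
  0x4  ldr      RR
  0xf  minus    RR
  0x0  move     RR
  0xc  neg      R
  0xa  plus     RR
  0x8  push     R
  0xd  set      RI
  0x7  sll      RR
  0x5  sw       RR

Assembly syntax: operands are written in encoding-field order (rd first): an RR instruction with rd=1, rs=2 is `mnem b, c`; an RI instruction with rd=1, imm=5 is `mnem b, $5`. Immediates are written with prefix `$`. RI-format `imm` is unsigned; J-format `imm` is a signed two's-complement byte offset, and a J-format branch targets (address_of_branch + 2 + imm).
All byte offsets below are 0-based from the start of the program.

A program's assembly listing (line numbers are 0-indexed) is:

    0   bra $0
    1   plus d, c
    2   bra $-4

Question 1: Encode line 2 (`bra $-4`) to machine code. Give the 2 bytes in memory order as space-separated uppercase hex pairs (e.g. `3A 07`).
FC BF

L2: bra op=0xb:4|imm=-4:12 ⇒ 0xbffc ⇒ little fc bf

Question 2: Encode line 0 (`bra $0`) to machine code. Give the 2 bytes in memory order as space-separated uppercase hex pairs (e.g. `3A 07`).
00 B0

L0: bra op=0xb:4|imm=0:12 ⇒ 0xb000 ⇒ little 00 b0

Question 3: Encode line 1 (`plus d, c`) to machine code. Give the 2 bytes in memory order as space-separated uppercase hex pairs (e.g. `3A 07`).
00 AE

1. plus fields op=0xa:4|rd=3:2|rs=2:2|pad=0:8 → word ae00h → 00 ae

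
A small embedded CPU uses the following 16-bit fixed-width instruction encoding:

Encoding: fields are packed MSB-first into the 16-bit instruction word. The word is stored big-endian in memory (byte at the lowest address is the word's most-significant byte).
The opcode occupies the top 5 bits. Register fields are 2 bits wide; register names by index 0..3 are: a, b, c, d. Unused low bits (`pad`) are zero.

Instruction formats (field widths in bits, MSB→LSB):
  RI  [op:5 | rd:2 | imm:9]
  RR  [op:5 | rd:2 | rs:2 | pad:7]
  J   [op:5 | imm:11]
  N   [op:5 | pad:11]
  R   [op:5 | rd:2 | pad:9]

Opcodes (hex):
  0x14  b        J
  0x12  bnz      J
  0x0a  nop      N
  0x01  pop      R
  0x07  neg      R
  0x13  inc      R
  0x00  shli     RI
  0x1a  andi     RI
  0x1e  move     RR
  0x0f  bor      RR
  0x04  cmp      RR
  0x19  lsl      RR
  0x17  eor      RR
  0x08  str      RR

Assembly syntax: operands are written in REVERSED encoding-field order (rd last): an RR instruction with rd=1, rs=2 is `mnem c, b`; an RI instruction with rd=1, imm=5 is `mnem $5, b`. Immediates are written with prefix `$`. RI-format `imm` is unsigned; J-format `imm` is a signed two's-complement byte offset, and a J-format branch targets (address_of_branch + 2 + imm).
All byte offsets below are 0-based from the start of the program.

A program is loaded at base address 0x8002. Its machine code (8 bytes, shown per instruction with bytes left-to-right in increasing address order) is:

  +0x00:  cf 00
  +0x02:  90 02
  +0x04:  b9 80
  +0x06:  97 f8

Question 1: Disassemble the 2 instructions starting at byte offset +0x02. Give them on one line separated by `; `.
bnz $2; eor d, a

[02] 90 02 → 0x9002
  opcode bits[15:11]=0x12: bnz/J
  imm: (w>>0)&0x7ff=0x2 → $2
[04] b9 80 → 0xb980
  opcode bits[15:11]=0x17: eor/RR
  rd: (w>>9)&0x3=0x0 → a
  rs: (w>>7)&0x3=0x3 → d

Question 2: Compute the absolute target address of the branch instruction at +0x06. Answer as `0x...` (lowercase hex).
0x8002

+0x06: 97 f8 ⇒ word 0x97f8 (big)
  opcode bits[15:11]=0x12: bnz/J
  imm: (w>>0)&0x7ff=0x7f8 (s11→-8) → $-8
  target = base 0x8002 + off 0x06 + 2 + imm -8 = 0x8002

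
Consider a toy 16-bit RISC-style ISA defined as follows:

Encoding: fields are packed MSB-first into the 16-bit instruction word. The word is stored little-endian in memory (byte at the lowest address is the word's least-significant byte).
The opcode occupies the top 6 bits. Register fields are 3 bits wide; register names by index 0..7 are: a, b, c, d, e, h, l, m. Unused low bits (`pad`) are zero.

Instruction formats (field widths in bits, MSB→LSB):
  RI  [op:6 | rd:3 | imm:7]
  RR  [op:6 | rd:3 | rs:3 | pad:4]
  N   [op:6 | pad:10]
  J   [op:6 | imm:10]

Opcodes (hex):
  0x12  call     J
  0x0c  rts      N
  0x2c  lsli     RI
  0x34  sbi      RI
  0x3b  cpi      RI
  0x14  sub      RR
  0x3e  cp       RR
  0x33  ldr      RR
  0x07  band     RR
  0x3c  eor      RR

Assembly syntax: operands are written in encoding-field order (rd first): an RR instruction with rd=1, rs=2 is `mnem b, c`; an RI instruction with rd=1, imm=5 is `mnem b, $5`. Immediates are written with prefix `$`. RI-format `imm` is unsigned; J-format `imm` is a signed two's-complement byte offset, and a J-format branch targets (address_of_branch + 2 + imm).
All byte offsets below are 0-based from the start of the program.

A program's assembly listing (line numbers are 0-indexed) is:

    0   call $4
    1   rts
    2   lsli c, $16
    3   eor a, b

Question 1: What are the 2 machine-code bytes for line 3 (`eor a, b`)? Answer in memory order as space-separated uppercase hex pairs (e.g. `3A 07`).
line 3 (eor): pack op=0x3c:6|rd=0:3|rs=1:3|pad=0:4 = 0xf010; little→ 10 f0

10 F0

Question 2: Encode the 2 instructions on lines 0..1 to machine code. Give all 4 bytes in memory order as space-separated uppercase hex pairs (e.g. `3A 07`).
line 0 (call): pack op=0x12:6|imm=4:10 = 0x4804; little→ 04 48
line 1 (rts): pack op=0xc:6|pad=0:10 = 0x3000; little→ 00 30

04 48 00 30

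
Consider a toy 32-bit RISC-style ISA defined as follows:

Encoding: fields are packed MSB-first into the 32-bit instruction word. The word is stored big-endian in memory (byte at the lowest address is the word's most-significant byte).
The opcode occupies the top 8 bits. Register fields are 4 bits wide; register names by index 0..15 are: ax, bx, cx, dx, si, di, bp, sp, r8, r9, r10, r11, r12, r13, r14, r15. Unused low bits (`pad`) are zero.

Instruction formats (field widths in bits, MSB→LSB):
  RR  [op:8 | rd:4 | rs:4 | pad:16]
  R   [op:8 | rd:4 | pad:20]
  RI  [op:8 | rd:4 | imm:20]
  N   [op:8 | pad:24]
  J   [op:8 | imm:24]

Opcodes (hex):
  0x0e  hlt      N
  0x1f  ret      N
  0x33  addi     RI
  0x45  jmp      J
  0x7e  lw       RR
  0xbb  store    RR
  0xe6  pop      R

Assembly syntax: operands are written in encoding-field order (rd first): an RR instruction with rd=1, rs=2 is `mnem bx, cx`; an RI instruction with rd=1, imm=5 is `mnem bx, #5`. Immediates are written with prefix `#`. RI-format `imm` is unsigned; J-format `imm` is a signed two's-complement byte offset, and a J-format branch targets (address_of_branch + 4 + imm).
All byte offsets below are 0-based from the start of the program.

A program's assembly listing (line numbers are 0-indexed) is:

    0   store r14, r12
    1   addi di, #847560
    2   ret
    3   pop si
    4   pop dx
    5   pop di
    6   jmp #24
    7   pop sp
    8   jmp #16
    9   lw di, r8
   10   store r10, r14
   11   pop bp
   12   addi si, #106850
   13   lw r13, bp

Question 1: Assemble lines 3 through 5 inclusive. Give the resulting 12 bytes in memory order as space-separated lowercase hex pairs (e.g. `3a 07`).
line 3 (pop): pack op=0xe6:8|rd=4:4|pad=0:20 = 0xe6400000; big→ e6 40 00 00
line 4 (pop): pack op=0xe6:8|rd=3:4|pad=0:20 = 0xe6300000; big→ e6 30 00 00
line 5 (pop): pack op=0xe6:8|rd=5:4|pad=0:20 = 0xe6500000; big→ e6 50 00 00

e6 40 00 00 e6 30 00 00 e6 50 00 00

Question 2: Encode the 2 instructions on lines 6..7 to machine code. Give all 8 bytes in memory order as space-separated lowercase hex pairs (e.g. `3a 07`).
6. jmp fields op=0x45:8|imm=24:24 → word 45000018h → 45 00 00 18
7. pop fields op=0xe6:8|rd=7:4|pad=0:20 → word e6700000h → e6 70 00 00

45 00 00 18 e6 70 00 00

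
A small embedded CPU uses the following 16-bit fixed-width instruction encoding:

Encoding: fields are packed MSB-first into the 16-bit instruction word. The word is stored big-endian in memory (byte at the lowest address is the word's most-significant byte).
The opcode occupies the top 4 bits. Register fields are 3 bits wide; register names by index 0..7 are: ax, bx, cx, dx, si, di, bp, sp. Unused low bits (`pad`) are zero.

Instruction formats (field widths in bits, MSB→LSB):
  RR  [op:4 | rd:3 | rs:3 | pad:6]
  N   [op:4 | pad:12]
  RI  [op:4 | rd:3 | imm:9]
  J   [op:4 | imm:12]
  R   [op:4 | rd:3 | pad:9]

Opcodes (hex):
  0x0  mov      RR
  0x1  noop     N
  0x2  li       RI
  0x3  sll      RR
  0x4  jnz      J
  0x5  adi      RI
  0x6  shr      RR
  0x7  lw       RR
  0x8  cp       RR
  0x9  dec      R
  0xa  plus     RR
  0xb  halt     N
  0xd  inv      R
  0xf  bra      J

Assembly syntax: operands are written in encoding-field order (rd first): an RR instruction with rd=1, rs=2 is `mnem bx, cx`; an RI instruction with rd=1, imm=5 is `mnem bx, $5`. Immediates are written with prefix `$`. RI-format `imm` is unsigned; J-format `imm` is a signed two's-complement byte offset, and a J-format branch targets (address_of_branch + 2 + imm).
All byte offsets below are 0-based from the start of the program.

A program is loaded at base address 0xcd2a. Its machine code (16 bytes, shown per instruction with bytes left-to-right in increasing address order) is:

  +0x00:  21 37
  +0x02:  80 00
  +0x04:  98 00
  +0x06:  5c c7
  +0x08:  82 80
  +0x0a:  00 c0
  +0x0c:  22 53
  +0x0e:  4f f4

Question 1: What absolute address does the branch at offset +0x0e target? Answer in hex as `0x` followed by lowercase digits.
off 0x0e: read 4f f4 as big → 0x4ff4
  opcode bits[15:12]=0x4: jnz/J
  imm@[11:0]=0xff4 (s12→-12) ⇒ $-12
  target = base 0xcd2a + off 0x0e + 2 + imm -12 = 0xcd2e

0xcd2e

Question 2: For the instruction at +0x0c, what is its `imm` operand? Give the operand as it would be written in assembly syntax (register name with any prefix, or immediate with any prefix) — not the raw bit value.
@+0c  big-endian(22 53) = 0x2253
  op=0x2253>>12=0x2 ⇒ li (RI)
  [11:9] rd=1 = bx
  [8:0] imm=83 = $83

$83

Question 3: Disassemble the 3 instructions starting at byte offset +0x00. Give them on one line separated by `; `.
li ax, $311; cp ax, ax; dec si

@+00  big-endian(21 37) = 0x2137
  op=0x2137>>12=0x2 ⇒ li (RI)
  rd@[11:9]=0x0 ⇒ ax
  imm@[8:0]=0x137 ⇒ $311
@+02  big-endian(80 00) = 0x8000
  op=0x8000>>12=0x8 ⇒ cp (RR)
  rd@[11:9]=0x0 ⇒ ax
  rs@[8:6]=0x0 ⇒ ax
@+04  big-endian(98 00) = 0x9800
  op=0x9800>>12=0x9 ⇒ dec (R)
  rd@[11:9]=0x4 ⇒ si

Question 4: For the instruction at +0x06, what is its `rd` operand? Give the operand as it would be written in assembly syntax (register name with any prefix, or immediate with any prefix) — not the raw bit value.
[06] 5c c7 → 0x5cc7
  opcode bits[15:12]=0x5: adi/RI
  rd: (w>>9)&0x7=0x6 → bp
  imm: (w>>0)&0x1ff=0xc7 → $199

bp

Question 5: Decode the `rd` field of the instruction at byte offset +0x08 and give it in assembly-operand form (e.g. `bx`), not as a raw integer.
[08] 82 80 → 0x8280
  opcode bits[15:12]=0x8: cp/RR
  [11:9] rd=1 = bx
  [8:6] rs=2 = cx

bx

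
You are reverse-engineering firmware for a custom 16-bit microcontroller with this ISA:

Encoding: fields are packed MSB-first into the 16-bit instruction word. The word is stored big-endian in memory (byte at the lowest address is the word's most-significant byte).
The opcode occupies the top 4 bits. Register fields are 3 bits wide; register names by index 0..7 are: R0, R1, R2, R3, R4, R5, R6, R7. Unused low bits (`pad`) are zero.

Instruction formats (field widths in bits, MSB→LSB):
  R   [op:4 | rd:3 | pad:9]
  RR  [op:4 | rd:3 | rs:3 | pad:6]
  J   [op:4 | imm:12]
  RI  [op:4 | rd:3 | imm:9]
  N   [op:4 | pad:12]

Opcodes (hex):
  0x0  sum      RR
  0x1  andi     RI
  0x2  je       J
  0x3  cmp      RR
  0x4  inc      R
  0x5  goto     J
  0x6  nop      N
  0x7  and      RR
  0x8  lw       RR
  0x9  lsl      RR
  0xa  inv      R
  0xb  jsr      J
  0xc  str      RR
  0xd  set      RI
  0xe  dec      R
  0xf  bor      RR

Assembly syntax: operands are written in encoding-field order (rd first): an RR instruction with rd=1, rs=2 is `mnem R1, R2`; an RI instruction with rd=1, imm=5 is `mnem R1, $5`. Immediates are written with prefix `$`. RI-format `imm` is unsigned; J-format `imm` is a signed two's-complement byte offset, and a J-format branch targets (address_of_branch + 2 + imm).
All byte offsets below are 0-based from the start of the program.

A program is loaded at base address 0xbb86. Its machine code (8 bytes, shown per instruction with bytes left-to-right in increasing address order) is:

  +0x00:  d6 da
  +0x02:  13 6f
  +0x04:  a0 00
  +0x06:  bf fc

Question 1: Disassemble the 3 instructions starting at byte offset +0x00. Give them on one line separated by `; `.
off 0x00: read d6 da as big → 0xd6da
  opcode bits[15:12]=0xd: set/RI
  [11:9] rd=3 = R3
  [8:0] imm=218 = $218
off 0x02: read 13 6f as big → 0x136f
  opcode bits[15:12]=0x1: andi/RI
  [11:9] rd=1 = R1
  [8:0] imm=367 = $367
off 0x04: read a0 00 as big → 0xa000
  opcode bits[15:12]=0xa: inv/R
  [11:9] rd=0 = R0

set R3, $218; andi R1, $367; inv R0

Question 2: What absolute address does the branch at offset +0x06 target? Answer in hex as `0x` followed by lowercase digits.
@+06  big-endian(bf fc) = 0xbffc
  top 4b → 0xb → jsr [J]
  imm: (w>>0)&0xfff=0xffc (s12→-4) → $-4
  target = base 0xbb86 + off 0x06 + 2 + imm -4 = 0xbb8a

0xbb8a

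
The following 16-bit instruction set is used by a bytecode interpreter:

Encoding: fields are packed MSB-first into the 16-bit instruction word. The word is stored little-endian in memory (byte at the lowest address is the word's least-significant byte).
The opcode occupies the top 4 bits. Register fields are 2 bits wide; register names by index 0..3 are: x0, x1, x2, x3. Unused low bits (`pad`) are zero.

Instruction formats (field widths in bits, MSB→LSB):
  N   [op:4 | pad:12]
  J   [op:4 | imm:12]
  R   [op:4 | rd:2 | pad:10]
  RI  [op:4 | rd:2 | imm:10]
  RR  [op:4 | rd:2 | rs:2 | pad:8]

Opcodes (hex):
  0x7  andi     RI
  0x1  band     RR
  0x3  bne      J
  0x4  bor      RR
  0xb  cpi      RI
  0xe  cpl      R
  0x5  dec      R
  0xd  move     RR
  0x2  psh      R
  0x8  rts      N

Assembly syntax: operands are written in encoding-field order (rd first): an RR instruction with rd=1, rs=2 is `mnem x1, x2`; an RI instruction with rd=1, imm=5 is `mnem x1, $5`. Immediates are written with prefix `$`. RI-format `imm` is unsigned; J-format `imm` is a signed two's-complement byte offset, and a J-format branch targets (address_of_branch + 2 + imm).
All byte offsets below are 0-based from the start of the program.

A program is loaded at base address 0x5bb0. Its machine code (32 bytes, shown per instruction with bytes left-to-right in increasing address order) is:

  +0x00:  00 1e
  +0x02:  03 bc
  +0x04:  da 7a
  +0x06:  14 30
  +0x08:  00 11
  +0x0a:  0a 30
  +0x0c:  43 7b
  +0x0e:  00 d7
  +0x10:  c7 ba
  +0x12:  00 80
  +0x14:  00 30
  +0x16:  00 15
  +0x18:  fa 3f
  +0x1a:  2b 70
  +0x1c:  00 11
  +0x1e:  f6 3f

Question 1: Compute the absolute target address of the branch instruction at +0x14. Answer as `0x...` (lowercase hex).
@+14  little-endian(00 30) = 0x3000
  opcode bits[15:12]=0x3: bne/J
  imm: (w>>0)&0xfff=0x0 → $0
  target = base 0x5bb0 + off 0x14 + 2 + imm 0 = 0x5bc6

0x5bc6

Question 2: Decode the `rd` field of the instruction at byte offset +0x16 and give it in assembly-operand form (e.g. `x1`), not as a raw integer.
off 0x16: read 00 15 as little → 0x1500
  opcode bits[15:12]=0x1: band/RR
  rd@[11:10]=0x1 ⇒ x1
  rs@[9:8]=0x1 ⇒ x1

x1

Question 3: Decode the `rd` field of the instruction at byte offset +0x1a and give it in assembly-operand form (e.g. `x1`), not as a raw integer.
x0

[1a] 2b 70 → 0x702b
  opcode bits[15:12]=0x7: andi/RI
  rd: (w>>10)&0x3=0x0 → x0
  imm: (w>>0)&0x3ff=0x2b → $43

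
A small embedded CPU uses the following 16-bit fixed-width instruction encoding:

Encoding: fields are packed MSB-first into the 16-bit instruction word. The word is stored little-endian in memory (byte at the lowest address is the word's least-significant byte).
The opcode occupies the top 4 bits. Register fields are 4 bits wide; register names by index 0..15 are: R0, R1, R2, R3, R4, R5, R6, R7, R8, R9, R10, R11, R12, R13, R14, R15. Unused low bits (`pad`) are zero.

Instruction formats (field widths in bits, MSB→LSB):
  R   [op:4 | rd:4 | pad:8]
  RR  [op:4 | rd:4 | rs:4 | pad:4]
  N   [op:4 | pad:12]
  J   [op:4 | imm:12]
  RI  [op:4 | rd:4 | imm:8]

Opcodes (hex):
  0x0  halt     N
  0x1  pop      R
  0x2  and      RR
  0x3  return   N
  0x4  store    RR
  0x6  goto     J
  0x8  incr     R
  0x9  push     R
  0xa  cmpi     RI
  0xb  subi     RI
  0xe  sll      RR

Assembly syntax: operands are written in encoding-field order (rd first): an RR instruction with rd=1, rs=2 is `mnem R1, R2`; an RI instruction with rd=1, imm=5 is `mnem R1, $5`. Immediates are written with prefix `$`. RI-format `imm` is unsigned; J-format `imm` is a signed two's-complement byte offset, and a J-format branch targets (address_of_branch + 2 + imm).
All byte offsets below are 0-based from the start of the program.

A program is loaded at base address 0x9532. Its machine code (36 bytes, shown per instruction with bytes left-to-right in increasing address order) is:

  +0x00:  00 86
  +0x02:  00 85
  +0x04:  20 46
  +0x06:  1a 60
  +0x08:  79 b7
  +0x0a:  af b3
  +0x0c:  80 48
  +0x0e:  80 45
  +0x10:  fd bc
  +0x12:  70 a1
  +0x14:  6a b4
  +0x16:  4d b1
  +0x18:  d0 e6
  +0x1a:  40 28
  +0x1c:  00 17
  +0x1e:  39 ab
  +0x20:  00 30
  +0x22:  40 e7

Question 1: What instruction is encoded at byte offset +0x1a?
and R8, R4

+0x1a: 40 28 ⇒ word 0x2840 (little)
  top 4b → 0x2 → and [RR]
  rd@[11:8]=0x8 ⇒ R8
  rs@[7:4]=0x4 ⇒ R4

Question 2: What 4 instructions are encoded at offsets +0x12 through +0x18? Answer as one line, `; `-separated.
off 0x12: read 70 a1 as little → 0xa170
  opcode bits[15:12]=0xa: cmpi/RI
  rd@[11:8]=0x1 ⇒ R1
  imm@[7:0]=0x70 ⇒ $112
off 0x14: read 6a b4 as little → 0xb46a
  opcode bits[15:12]=0xb: subi/RI
  rd@[11:8]=0x4 ⇒ R4
  imm@[7:0]=0x6a ⇒ $106
off 0x16: read 4d b1 as little → 0xb14d
  opcode bits[15:12]=0xb: subi/RI
  rd@[11:8]=0x1 ⇒ R1
  imm@[7:0]=0x4d ⇒ $77
off 0x18: read d0 e6 as little → 0xe6d0
  opcode bits[15:12]=0xe: sll/RR
  rd@[11:8]=0x6 ⇒ R6
  rs@[7:4]=0xd ⇒ R13

cmpi R1, $112; subi R4, $106; subi R1, $77; sll R6, R13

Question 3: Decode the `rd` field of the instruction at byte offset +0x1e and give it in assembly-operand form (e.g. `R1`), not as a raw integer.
R11

@+1e  little-endian(39 ab) = 0xab39
  top 4b → 0xa → cmpi [RI]
  [11:8] rd=11 = R11
  [7:0] imm=57 = $57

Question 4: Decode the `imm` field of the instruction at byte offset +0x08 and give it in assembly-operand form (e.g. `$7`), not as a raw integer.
[08] 79 b7 → 0xb779
  op=0xb779>>12=0xb ⇒ subi (RI)
  [11:8] rd=7 = R7
  [7:0] imm=121 = $121

$121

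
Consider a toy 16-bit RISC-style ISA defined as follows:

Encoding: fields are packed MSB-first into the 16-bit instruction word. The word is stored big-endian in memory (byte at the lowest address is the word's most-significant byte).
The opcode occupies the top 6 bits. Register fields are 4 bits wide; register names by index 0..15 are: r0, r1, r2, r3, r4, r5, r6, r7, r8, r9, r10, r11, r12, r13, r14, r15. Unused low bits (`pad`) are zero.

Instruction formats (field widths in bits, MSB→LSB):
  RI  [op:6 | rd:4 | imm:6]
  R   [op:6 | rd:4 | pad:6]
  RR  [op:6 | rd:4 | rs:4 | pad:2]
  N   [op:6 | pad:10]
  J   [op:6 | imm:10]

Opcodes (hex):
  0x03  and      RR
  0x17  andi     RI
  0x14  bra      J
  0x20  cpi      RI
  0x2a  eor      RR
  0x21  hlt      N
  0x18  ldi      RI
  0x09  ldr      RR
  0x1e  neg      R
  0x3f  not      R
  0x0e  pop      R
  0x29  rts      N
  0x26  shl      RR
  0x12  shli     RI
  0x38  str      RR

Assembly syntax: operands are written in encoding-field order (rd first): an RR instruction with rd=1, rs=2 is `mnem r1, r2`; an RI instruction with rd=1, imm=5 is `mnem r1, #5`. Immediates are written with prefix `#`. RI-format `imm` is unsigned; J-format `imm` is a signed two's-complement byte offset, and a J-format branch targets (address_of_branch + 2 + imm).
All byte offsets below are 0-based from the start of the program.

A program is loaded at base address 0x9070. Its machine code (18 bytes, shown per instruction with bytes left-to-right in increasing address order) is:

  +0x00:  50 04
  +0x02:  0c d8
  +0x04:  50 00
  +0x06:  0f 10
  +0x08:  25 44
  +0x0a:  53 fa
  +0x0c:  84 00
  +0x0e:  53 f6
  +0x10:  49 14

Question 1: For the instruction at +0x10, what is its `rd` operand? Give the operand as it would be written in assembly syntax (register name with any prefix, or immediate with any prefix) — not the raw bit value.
off 0x10: read 49 14 as big → 0x4914
  top 6b → 0x12 → shli [RI]
  rd: (w>>6)&0xf=0x4 → r4
  imm: (w>>0)&0x3f=0x14 → #20

r4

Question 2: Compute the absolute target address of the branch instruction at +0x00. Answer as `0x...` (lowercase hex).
0x9076

@+00  big-endian(50 04) = 0x5004
  opcode bits[15:10]=0x14: bra/J
  imm@[9:0]=0x4 ⇒ #4
  target = base 0x9070 + off 0x00 + 2 + imm 4 = 0x9076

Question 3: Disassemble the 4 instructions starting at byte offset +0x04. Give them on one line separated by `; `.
@+04  big-endian(50 00) = 0x5000
  top 6b → 0x14 → bra [J]
  imm@[9:0]=0x0 ⇒ #0
@+06  big-endian(0f 10) = 0x0f10
  top 6b → 0x3 → and [RR]
  rd@[9:6]=0xc ⇒ r12
  rs@[5:2]=0x4 ⇒ r4
@+08  big-endian(25 44) = 0x2544
  top 6b → 0x9 → ldr [RR]
  rd@[9:6]=0x5 ⇒ r5
  rs@[5:2]=0x1 ⇒ r1
@+0a  big-endian(53 fa) = 0x53fa
  top 6b → 0x14 → bra [J]
  imm@[9:0]=0x3fa (s10→-6) ⇒ #-6

bra #0; and r12, r4; ldr r5, r1; bra #-6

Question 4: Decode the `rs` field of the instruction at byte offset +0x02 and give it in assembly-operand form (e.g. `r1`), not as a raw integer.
[02] 0c d8 → 0x0cd8
  op=0x0cd8>>10=0x3 ⇒ and (RR)
  rd: (w>>6)&0xf=0x3 → r3
  rs: (w>>2)&0xf=0x6 → r6

r6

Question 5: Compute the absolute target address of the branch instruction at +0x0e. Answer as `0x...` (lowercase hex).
0x9076

@+0e  big-endian(53 f6) = 0x53f6
  opcode bits[15:10]=0x14: bra/J
  imm@[9:0]=0x3f6 (s10→-10) ⇒ #-10
  target = base 0x9070 + off 0x0e + 2 + imm -10 = 0x9076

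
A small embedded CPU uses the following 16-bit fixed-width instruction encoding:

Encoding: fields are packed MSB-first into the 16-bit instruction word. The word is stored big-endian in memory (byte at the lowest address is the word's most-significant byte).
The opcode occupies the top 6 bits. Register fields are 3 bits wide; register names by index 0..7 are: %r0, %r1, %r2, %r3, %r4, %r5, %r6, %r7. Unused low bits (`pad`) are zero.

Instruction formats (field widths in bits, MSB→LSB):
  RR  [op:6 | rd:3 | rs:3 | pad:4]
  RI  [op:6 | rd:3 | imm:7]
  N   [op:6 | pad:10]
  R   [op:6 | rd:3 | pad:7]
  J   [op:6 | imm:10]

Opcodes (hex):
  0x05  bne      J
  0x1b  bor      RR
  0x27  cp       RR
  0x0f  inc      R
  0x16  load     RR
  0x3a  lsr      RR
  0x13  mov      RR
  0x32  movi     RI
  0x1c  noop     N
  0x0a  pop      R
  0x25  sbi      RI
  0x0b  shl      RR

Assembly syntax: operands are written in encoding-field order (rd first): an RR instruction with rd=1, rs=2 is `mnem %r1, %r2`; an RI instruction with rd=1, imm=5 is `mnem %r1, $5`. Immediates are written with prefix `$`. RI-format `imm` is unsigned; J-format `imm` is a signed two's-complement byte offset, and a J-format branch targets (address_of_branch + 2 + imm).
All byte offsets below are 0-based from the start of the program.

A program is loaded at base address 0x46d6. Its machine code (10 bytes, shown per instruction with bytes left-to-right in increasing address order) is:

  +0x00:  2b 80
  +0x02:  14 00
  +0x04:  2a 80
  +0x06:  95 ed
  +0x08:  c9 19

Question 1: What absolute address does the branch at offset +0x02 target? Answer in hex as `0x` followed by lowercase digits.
0x46da

@+02  big-endian(14 00) = 0x1400
  top 6b → 0x5 → bne [J]
  imm: (w>>0)&0x3ff=0x0 → $0
  target = base 0x46d6 + off 0x02 + 2 + imm 0 = 0x46da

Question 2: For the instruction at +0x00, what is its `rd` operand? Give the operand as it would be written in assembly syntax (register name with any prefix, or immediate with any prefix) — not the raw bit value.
off 0x00: read 2b 80 as big → 0x2b80
  top 6b → 0xa → pop [R]
  rd@[9:7]=0x7 ⇒ %r7

%r7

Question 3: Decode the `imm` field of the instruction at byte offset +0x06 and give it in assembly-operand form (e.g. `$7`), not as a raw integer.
off 0x06: read 95 ed as big → 0x95ed
  op=0x95ed>>10=0x25 ⇒ sbi (RI)
  rd@[9:7]=0x3 ⇒ %r3
  imm@[6:0]=0x6d ⇒ $109

$109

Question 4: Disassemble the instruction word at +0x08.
+0x08: c9 19 ⇒ word 0xc919 (big)
  opcode bits[15:10]=0x32: movi/RI
  [9:7] rd=2 = %r2
  [6:0] imm=25 = $25

movi %r2, $25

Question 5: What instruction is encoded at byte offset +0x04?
pop %r5

@+04  big-endian(2a 80) = 0x2a80
  opcode bits[15:10]=0xa: pop/R
  rd@[9:7]=0x5 ⇒ %r5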